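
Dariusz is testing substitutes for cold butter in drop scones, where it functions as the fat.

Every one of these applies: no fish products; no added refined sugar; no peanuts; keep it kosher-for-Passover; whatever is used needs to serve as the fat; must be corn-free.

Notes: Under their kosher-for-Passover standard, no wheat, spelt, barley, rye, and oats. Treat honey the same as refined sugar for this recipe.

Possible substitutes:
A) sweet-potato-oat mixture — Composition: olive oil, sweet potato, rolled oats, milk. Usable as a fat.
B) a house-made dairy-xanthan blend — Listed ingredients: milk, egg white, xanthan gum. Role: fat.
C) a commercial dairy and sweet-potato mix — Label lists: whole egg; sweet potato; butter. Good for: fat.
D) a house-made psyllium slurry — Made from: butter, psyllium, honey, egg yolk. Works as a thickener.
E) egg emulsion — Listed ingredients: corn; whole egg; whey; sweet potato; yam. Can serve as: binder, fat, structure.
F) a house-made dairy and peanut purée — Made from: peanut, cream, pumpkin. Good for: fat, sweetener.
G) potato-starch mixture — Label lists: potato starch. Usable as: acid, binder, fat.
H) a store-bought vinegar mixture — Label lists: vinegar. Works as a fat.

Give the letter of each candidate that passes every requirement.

A: has rolled oats, so not kosher-for-Passover — reject
B: works as a fat, no peanut, kosher-for-Passover — OK
C: kosher-for-Passover, no peanut — OK
D: not usable as a fat; has honey, so not no-added-sugar — no
E: has corn, so not corn-free — out
F: has peanut, so not peanut-free — reject
G: works as a fat, kosher-for-Passover, no peanut — keep
H: works as a fat, no fish, kosher-for-Passover — valid

B, C, G, H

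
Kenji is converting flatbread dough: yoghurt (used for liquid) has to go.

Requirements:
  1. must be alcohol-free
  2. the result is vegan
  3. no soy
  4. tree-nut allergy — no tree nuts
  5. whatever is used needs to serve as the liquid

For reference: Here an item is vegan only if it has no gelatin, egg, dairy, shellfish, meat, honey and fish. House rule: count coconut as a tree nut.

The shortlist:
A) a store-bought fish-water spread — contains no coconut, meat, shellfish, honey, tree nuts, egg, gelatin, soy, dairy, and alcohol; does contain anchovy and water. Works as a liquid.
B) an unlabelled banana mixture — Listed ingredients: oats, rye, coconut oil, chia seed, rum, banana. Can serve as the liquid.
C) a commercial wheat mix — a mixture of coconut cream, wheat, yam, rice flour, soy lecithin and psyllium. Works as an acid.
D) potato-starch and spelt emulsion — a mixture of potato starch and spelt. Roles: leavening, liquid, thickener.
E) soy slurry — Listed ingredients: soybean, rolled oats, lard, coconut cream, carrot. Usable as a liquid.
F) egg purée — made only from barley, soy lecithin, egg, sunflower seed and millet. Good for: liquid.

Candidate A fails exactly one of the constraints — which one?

vegan

usable as a liquid: satisfied
vegan: has anchovy — fails
alcohol-free: satisfied
tree-nut-free: satisfied
soy-free: satisfied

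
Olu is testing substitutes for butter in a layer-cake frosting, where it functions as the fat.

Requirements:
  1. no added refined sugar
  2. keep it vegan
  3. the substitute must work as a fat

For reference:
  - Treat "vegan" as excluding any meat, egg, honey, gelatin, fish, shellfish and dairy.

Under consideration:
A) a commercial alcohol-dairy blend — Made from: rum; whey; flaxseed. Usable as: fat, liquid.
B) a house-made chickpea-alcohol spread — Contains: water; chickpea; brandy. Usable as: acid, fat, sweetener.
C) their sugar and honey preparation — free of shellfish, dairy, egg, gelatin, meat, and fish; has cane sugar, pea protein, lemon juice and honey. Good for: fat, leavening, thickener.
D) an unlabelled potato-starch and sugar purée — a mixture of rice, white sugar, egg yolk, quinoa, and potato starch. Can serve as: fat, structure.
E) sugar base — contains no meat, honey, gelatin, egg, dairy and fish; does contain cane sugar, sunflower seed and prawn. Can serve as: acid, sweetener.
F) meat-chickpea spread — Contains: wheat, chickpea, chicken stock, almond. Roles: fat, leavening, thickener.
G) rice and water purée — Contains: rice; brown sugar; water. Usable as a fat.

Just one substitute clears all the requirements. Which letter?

A: has whey, so not vegan — reject
B: nothing on the exclusion list — keep
C: has honey, so not vegan; has cane sugar, so not no-added-sugar — out
D: has egg yolk, so not vegan; has white sugar, so not no-added-sugar — reject
E: not usable as a fat; has prawn, so not vegan (and 1 more) — reject
F: has chicken stock, so not vegan — reject
G: has brown sugar, so not no-added-sugar — out

B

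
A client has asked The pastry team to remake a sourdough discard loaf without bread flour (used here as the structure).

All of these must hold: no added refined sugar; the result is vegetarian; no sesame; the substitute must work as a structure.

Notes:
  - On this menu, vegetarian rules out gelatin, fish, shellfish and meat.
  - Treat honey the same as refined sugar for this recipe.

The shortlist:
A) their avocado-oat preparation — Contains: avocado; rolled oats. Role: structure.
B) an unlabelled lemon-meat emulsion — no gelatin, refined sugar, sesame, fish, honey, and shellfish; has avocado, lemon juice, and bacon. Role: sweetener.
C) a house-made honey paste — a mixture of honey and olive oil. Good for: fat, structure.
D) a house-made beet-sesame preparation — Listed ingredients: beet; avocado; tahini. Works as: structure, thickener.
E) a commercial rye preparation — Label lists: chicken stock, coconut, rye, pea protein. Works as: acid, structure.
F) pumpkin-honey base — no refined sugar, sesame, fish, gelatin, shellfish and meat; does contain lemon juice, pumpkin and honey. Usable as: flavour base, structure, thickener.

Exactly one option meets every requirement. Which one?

A: vegetarian, no sesame — OK
B: not usable as a structure; has bacon, so not vegetarian — reject
C: has honey, so not no-added-sugar — out
D: has tahini, so not sesame-free — out
E: has chicken stock, so not vegetarian — out
F: has honey, so not no-added-sugar — out

A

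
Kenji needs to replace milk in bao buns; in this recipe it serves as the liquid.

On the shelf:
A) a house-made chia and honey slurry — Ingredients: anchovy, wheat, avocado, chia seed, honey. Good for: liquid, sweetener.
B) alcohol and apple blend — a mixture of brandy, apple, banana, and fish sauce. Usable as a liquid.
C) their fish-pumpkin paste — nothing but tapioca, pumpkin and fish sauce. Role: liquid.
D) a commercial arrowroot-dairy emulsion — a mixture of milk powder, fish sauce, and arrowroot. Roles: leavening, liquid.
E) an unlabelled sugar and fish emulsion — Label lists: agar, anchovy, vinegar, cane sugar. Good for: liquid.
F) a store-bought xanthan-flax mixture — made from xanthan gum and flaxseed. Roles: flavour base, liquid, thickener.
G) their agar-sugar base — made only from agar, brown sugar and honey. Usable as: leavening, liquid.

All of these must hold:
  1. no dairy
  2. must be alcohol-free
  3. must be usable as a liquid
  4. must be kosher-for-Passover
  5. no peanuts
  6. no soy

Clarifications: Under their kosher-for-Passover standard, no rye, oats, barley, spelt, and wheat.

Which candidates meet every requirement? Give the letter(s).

C, E, F, G

A: has wheat, so not kosher-for-Passover — no
B: has brandy, so not alcohol-free — reject
C: only fish sauce, tapioca and pumpkin; none excluded — valid
D: has milk powder, so not dairy-free — reject
E: anchovy and cane sugar etc. — none of it excluded — valid
F: nothing on the exclusion list — valid
G: nothing on the exclusion list — OK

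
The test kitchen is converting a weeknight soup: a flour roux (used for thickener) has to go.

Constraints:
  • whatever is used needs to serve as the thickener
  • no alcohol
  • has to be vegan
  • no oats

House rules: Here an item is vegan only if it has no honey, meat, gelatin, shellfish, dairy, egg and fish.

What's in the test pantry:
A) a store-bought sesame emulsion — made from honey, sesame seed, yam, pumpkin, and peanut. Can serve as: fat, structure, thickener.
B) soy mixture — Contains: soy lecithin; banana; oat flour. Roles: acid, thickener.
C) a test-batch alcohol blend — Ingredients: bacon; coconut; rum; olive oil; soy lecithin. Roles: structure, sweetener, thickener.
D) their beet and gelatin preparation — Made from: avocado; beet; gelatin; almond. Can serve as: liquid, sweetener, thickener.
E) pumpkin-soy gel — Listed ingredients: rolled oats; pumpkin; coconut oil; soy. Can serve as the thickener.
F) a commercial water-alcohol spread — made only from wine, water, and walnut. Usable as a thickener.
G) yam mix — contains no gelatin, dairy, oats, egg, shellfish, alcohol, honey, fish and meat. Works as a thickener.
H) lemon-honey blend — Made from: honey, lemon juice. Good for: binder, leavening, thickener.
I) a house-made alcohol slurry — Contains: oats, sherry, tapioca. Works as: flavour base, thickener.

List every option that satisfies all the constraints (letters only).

G

A: has honey, so not vegan — no
B: has oat flour, so not oat-free — reject
C: has bacon, so not vegan; has rum, so not alcohol-free — reject
D: has gelatin, so not vegan — out
E: has rolled oats, so not oat-free — reject
F: has wine, so not alcohol-free — no
G: vegan, no oats — OK
H: has honey, so not vegan — reject
I: has oats, so not oat-free; has sherry, so not alcohol-free — no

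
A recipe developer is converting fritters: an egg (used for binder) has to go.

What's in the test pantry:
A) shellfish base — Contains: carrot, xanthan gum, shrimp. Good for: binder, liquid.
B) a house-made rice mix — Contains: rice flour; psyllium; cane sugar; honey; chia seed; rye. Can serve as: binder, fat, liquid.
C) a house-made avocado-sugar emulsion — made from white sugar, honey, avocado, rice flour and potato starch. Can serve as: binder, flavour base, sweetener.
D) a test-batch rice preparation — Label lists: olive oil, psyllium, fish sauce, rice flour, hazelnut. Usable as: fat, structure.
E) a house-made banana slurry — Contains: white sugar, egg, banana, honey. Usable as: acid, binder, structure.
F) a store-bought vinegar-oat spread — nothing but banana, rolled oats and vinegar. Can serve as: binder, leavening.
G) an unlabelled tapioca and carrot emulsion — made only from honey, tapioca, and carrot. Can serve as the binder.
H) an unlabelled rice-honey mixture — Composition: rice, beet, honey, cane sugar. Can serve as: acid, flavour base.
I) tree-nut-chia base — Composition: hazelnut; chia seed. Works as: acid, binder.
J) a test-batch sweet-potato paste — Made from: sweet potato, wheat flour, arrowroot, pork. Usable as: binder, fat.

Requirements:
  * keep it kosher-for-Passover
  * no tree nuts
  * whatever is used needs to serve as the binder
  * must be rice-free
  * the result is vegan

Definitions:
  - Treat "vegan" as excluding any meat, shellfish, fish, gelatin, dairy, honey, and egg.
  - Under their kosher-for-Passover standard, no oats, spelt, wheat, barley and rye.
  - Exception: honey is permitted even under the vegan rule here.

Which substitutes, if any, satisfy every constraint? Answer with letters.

G

A: has shrimp, so not vegan — reject
B: has rye, so not kosher-for-Passover; has rice flour, so not rice-free — reject
C: has rice flour, so not rice-free — no
D: not usable as a binder; has fish sauce, so not vegan (and 2 more) — reject
E: has egg, so not vegan — no
F: has rolled oats, so not kosher-for-Passover — out
G: honey is permitted under the vegan carve-out; nothing else excluded — OK
H: not usable as a binder; has rice, so not rice-free — out
I: has hazelnut, so not tree-nut-free — out
J: has pork, so not vegan; has wheat flour, so not kosher-for-Passover — reject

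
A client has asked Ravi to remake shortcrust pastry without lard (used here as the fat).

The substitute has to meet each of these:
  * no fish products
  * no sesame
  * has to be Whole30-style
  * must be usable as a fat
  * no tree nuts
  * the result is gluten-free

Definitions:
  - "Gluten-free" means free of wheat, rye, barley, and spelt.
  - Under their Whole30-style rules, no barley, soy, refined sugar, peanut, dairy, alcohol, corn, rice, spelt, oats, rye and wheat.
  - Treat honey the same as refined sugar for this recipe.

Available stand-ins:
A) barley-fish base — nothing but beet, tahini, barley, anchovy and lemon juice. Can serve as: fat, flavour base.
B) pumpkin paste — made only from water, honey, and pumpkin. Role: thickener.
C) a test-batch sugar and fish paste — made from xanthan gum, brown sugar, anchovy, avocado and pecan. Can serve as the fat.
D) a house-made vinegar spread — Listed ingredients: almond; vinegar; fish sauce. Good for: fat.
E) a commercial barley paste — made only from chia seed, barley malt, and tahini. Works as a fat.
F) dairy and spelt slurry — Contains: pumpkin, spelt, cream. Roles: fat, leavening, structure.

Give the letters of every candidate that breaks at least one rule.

A, B, C, D, E, F

A: has barley, so not gluten-free; has barley, so not Whole30-style (and 2 more) — no
B: not usable as a fat; has honey, so not Whole30-style — reject
C: has brown sugar, so not Whole30-style; has anchovy, so not fish-free (and 1 more) — reject
D: has fish sauce, so not fish-free; has almond, so not tree-nut-free — no
E: has barley malt, so not gluten-free; has barley malt, so not Whole30-style (and 1 more) — no
F: has spelt, so not gluten-free; has cream, so not Whole30-style — no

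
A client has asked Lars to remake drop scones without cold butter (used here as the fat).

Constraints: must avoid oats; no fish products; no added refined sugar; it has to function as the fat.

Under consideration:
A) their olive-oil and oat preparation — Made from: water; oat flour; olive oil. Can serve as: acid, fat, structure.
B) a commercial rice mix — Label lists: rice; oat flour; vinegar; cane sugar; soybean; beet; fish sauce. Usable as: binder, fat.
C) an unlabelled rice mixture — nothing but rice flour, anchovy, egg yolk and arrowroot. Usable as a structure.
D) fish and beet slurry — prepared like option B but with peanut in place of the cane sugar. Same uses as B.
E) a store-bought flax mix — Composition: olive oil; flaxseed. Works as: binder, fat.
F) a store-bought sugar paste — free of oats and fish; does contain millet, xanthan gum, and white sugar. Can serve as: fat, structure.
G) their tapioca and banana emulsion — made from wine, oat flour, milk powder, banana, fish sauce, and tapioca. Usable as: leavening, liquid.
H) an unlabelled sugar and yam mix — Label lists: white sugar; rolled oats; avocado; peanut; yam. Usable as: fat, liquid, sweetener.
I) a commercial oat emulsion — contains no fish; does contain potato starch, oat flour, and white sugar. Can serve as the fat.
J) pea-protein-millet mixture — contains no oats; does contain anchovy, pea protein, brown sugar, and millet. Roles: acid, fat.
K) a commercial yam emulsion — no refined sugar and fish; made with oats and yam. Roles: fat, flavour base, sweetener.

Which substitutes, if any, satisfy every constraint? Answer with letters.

E

A: has oat flour, so not oat-free — reject
B: has oat flour, so not oat-free; has cane sugar, so not no-added-sugar (and 1 more) — no
C: not usable as a fat; has anchovy, so not fish-free — out
D: has oat flour, so not oat-free; has fish sauce, so not fish-free — out
E: all constraints satisfied — OK
F: has white sugar, so not no-added-sugar — out
G: not usable as a fat; has oat flour, so not oat-free (and 1 more) — no
H: has rolled oats, so not oat-free; has white sugar, so not no-added-sugar — out
I: has oat flour, so not oat-free; has white sugar, so not no-added-sugar — reject
J: has brown sugar, so not no-added-sugar; has anchovy, so not fish-free — reject
K: has oats, so not oat-free — no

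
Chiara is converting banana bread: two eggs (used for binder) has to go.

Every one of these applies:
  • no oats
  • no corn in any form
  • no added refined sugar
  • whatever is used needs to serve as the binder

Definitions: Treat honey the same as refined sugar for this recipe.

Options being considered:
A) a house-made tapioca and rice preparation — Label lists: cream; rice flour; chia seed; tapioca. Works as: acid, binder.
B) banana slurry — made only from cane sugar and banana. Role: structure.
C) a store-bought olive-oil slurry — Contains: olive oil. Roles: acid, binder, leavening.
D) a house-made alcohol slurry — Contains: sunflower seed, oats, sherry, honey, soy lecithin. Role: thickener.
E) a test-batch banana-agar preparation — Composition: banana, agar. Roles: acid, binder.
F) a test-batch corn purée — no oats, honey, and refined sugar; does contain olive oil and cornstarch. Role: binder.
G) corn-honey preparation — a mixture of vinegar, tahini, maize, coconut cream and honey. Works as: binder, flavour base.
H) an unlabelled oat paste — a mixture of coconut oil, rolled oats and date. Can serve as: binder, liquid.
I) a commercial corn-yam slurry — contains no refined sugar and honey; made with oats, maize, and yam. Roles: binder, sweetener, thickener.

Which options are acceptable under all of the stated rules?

A, C, E

A: cream and rice flour etc. — none of it excluded — keep
B: not usable as a binder; has cane sugar, so not no-added-sugar — no
C: works as a binder, no corn, no oats — valid
D: not usable as a binder; has honey, so not no-added-sugar (and 1 more) — reject
E: all constraints satisfied — valid
F: has cornstarch, so not corn-free — out
G: has honey, so not no-added-sugar; has maize, so not corn-free — no
H: has rolled oats, so not oat-free — no
I: has oats, so not oat-free; has maize, so not corn-free — no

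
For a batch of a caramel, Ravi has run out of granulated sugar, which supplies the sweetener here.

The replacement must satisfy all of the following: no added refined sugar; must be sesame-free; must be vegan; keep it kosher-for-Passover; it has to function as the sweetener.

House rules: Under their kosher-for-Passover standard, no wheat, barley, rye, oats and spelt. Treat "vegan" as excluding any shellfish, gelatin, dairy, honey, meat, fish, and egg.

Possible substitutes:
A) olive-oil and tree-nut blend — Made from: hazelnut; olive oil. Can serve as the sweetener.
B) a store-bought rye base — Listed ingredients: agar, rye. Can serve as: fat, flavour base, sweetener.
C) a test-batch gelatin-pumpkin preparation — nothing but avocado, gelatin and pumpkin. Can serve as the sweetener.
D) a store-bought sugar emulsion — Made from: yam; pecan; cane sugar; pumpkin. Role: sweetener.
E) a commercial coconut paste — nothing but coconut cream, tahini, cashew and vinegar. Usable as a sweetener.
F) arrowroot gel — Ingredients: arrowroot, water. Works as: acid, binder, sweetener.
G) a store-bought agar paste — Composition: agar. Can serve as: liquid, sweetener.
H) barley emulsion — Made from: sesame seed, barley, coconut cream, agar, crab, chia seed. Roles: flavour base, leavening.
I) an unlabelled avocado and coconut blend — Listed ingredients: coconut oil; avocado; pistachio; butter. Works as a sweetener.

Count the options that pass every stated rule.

A: only hazelnut and olive oil; none excluded — OK
B: has rye, so not kosher-for-Passover — reject
C: has gelatin, so not vegan — no
D: has cane sugar, so not no-added-sugar — reject
E: has tahini, so not sesame-free — no
F: works as a sweetener, no refined sugar, no sesame — OK
G: only agar; none excluded — keep
H: not usable as a sweetener; has barley, so not kosher-for-Passover (and 2 more) — no
I: has butter, so not vegan — reject

3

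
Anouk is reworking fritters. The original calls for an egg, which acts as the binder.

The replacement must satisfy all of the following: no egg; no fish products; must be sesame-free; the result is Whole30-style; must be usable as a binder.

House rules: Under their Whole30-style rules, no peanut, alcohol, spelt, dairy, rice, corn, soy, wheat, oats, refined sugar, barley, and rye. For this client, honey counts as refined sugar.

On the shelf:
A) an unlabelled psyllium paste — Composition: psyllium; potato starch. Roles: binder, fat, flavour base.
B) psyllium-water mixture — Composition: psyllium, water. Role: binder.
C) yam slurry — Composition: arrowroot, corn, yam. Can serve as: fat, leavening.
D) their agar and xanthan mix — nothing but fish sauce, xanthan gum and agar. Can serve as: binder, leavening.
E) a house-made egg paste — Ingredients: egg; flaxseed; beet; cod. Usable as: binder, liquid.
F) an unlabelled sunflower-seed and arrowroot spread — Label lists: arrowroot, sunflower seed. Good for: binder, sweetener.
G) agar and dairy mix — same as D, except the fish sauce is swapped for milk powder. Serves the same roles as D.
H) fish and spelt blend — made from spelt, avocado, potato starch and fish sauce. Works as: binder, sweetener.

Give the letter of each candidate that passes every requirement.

A, B, F

A: every rule checks out — OK
B: only psyllium and water; none excluded — OK
C: not usable as a binder; has corn, so not Whole30-style — reject
D: has fish sauce, so not fish-free — no
E: has cod, so not fish-free; has egg, so not egg-free — no
F: every rule checks out — keep
G: has milk powder, so not Whole30-style — out
H: has spelt, so not Whole30-style; has fish sauce, so not fish-free — reject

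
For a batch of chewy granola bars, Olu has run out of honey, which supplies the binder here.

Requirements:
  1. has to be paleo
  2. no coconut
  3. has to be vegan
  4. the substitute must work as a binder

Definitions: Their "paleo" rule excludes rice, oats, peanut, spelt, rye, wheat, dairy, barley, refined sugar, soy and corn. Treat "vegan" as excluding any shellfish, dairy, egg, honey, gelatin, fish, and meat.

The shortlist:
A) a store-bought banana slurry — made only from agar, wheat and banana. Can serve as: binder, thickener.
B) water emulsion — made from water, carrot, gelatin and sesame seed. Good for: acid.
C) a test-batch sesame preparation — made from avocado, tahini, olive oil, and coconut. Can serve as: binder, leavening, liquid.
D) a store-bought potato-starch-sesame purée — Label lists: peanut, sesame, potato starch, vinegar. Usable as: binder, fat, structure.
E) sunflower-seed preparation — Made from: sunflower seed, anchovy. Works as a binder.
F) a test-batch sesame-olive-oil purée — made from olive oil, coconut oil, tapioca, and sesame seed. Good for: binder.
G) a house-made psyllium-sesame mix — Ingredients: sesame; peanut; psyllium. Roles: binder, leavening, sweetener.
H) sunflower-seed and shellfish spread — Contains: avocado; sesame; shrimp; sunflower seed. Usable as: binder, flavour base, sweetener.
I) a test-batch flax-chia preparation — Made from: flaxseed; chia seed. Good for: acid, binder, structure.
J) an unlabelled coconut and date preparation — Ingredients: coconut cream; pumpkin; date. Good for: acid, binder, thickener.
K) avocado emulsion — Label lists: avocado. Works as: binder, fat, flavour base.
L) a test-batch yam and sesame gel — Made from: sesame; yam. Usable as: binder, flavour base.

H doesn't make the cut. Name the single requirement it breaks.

vegan

usable as a binder: satisfied
paleo: satisfied
vegan: has shrimp — fails
coconut-free: satisfied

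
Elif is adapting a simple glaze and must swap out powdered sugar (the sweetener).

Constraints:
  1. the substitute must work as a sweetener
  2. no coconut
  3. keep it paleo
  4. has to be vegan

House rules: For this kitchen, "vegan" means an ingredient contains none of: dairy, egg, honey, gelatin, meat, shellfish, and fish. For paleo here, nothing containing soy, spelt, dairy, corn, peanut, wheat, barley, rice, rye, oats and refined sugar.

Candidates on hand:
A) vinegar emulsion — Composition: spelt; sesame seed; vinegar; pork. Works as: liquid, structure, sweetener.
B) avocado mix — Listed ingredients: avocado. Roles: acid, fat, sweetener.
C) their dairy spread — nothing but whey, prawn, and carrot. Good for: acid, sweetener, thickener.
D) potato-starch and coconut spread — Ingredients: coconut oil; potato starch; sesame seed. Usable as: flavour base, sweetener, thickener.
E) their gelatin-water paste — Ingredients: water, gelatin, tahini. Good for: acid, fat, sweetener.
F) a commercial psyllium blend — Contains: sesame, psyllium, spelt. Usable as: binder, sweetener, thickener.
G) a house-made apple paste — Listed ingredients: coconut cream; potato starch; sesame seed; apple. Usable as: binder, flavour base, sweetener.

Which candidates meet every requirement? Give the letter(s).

B

A: has pork, so not vegan; has spelt, so not paleo — reject
B: works as a sweetener, no coconut, paleo — valid
C: has whey, so not vegan; has whey, so not paleo — reject
D: has coconut oil, so not coconut-free — no
E: has gelatin, so not vegan — out
F: has spelt, so not paleo — reject
G: has coconut cream, so not coconut-free — out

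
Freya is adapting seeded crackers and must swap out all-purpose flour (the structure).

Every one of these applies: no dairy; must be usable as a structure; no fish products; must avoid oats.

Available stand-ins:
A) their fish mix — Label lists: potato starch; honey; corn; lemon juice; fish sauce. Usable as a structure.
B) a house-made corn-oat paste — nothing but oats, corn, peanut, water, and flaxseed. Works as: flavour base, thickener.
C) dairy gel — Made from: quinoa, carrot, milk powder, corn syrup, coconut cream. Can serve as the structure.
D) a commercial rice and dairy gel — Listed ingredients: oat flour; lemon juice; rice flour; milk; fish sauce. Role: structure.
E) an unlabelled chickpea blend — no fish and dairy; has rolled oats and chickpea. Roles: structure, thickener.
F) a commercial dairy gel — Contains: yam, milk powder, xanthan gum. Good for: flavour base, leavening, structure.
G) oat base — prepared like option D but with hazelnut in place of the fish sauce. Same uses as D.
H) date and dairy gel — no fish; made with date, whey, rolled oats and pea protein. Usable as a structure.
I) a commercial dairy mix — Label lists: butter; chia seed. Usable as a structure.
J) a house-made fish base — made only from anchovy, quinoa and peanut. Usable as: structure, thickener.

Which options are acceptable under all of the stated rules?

A: has fish sauce, so not fish-free — reject
B: not usable as a structure; has oats, so not oat-free — no
C: has milk powder, so not dairy-free — out
D: has fish sauce, so not fish-free; has oat flour, so not oat-free (and 1 more) — out
E: has rolled oats, so not oat-free — out
F: has milk powder, so not dairy-free — no
G: has oat flour, so not oat-free; has milk, so not dairy-free — out
H: has rolled oats, so not oat-free; has whey, so not dairy-free — out
I: has butter, so not dairy-free — no
J: has anchovy, so not fish-free — no

none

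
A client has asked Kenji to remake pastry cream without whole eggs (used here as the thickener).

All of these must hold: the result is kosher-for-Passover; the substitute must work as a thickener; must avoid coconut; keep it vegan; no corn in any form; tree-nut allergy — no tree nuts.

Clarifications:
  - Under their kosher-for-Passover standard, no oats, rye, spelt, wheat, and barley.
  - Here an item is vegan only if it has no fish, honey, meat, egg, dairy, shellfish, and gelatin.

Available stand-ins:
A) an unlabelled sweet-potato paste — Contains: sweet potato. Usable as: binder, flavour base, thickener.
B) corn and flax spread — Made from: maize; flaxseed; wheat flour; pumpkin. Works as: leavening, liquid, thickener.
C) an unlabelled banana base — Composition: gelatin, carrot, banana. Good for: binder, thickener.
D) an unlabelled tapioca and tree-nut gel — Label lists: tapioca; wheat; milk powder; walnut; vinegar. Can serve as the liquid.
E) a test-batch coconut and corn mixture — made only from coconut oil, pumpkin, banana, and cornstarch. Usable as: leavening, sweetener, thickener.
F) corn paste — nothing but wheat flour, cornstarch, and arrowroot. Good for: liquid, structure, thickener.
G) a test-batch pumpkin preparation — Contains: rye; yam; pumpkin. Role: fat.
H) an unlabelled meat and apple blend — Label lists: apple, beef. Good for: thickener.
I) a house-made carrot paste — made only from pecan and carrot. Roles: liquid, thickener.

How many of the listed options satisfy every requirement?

A: only sweet potato; none excluded — keep
B: has wheat flour, so not kosher-for-Passover; has maize, so not corn-free — reject
C: has gelatin, so not vegan — out
D: not usable as a thickener; has wheat, so not kosher-for-Passover (and 2 more) — reject
E: has coconut oil, so not coconut-free; has cornstarch, so not corn-free — reject
F: has wheat flour, so not kosher-for-Passover; has cornstarch, so not corn-free — reject
G: not usable as a thickener; has rye, so not kosher-for-Passover — out
H: has beef, so not vegan — out
I: has pecan, so not tree-nut-free — no

1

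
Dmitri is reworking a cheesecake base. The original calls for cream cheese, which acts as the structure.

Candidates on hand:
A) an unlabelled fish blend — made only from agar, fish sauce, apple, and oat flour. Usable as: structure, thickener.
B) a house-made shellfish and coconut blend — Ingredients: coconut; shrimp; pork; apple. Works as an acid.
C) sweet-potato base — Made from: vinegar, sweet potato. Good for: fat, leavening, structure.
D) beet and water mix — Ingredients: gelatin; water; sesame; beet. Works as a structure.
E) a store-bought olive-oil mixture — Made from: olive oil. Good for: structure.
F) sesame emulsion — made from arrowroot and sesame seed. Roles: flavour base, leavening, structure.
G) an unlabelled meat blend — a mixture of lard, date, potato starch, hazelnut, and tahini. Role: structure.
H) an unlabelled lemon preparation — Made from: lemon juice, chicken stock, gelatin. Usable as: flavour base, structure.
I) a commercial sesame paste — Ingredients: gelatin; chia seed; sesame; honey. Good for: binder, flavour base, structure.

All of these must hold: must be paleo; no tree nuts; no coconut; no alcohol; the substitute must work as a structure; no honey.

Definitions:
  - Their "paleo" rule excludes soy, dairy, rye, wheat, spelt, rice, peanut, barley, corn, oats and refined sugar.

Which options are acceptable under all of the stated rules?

A: has oat flour, so not paleo — out
B: not usable as a structure; has coconut, so not coconut-free — reject
C: every rule checks out — valid
D: no alcohol, no tree nuts — valid
E: only olive oil; none excluded — OK
F: all constraints satisfied — valid
G: has hazelnut, so not tree-nut-free — out
H: no alcohol, no coconut — valid
I: has honey, so not honey-free — reject

C, D, E, F, H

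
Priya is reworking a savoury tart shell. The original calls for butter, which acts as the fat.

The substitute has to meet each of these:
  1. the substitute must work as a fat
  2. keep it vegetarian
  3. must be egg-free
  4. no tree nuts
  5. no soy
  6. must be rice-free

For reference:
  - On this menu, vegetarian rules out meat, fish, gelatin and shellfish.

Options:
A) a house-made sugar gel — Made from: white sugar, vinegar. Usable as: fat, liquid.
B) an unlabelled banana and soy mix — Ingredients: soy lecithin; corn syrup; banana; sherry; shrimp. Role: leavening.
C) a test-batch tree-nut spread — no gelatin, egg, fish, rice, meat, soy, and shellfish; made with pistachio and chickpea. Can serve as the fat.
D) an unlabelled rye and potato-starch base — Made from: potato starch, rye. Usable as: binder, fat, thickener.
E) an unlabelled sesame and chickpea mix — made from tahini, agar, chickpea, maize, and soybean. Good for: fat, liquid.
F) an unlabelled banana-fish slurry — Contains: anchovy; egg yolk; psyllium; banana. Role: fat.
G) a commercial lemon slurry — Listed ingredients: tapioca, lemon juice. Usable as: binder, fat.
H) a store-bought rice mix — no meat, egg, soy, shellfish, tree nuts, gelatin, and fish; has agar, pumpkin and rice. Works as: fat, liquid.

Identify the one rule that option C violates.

usable as a fat: satisfied
vegetarian: satisfied
tree-nut-free: has pistachio — fails
soy-free: satisfied
egg-free: satisfied
rice-free: satisfied

tree-nut-free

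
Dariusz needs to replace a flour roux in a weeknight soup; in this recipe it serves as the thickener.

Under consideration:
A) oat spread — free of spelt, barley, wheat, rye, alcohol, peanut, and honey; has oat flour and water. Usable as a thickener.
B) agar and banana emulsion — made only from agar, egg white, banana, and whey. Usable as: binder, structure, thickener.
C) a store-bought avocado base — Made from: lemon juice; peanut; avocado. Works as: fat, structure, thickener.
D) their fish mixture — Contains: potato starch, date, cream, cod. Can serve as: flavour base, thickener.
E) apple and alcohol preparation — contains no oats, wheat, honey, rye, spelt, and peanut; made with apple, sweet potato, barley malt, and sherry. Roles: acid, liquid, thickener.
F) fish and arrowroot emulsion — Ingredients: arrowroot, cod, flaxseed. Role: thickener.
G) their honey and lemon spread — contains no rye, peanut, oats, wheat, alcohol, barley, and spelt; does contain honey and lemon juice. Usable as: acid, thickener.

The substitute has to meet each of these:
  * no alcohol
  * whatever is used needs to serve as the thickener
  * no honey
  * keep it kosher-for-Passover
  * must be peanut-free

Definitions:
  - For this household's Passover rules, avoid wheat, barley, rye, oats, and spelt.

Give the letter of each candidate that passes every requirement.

A: has oat flour, so not kosher-for-Passover — reject
B: whey and egg white etc. — none of it excluded — OK
C: has peanut, so not peanut-free — no
D: cream and cod etc. — none of it excluded — OK
E: has barley malt, so not kosher-for-Passover; has sherry, so not alcohol-free — out
F: works as a thickener, no peanut, no honey — valid
G: has honey, so not honey-free — no

B, D, F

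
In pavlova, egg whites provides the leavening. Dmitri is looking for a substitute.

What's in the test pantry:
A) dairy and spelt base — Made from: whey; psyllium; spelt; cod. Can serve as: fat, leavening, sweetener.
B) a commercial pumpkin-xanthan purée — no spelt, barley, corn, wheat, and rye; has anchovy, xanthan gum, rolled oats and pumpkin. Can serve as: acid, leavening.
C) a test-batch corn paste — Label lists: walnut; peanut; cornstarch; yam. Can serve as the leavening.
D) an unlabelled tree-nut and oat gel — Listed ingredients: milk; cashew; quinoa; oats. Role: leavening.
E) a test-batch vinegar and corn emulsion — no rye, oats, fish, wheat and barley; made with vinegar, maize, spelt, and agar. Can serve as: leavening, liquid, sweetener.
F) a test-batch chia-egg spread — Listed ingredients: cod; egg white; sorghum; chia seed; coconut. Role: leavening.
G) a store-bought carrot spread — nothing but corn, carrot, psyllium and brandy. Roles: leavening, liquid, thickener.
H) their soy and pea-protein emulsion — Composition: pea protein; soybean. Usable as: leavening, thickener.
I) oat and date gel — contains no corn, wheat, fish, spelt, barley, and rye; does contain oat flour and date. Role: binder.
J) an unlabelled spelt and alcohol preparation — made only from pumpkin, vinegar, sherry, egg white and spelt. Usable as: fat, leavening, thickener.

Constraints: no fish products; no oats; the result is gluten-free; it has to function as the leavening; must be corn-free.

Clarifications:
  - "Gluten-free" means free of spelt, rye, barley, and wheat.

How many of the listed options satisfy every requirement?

A: has spelt, so not gluten-free; has cod, so not fish-free — out
B: has anchovy, so not fish-free; has rolled oats, so not oat-free — no
C: has cornstarch, so not corn-free — reject
D: has oats, so not oat-free — no
E: has spelt, so not gluten-free; has maize, so not corn-free — out
F: has cod, so not fish-free — reject
G: has corn, so not corn-free — no
H: no corn, no oats — valid
I: not usable as a leavening; has oat flour, so not oat-free — reject
J: has spelt, so not gluten-free — reject

1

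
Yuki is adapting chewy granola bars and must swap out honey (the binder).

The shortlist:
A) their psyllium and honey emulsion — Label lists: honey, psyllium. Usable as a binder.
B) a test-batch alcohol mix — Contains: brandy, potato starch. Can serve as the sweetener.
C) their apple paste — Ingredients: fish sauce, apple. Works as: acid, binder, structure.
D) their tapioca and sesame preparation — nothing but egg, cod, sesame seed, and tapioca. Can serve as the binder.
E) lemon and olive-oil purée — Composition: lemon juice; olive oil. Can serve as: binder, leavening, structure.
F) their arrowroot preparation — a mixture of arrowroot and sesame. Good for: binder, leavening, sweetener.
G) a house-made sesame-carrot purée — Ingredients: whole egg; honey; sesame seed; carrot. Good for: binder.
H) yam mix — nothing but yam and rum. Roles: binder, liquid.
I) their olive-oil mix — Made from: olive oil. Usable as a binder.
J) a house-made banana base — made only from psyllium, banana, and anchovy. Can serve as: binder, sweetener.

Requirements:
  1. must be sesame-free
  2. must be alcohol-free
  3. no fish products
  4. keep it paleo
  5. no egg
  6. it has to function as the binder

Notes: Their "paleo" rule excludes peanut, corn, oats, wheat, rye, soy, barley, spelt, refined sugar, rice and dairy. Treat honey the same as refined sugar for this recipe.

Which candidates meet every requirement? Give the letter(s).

A: has honey, so not paleo — out
B: not usable as a binder; has brandy, so not alcohol-free — out
C: has fish sauce, so not fish-free — reject
D: has cod, so not fish-free; has egg, so not egg-free (and 1 more) — no
E: only olive oil and lemon juice; none excluded — keep
F: has sesame, so not sesame-free — reject
G: has honey, so not paleo; has whole egg, so not egg-free (and 1 more) — no
H: has rum, so not alcohol-free — out
I: only olive oil; none excluded — valid
J: has anchovy, so not fish-free — no

E, I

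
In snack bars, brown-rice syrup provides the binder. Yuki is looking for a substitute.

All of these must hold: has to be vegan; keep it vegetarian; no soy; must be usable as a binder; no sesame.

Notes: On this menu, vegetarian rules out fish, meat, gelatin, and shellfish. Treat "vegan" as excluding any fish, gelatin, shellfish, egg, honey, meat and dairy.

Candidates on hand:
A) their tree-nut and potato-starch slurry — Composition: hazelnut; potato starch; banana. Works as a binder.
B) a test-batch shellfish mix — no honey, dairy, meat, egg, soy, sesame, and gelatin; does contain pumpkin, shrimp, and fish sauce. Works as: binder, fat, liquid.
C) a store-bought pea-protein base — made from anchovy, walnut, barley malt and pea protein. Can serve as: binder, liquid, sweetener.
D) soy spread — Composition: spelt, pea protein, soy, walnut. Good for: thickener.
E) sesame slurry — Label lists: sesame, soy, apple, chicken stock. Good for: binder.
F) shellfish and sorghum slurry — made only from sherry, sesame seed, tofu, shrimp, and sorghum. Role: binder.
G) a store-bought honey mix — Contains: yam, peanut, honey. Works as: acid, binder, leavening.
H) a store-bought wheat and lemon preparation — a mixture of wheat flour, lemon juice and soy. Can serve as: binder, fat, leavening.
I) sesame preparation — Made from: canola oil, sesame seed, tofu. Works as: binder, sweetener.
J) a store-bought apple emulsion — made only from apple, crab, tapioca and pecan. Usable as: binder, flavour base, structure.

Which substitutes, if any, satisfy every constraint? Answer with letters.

A: works as a binder, vegetarian, no sesame — valid
B: has fish sauce, so not vegetarian; has fish sauce, so not vegan — no
C: has anchovy, so not vegetarian; has anchovy, so not vegan — out
D: not usable as a binder; has soy, so not soy-free — no
E: has chicken stock, so not vegetarian; has chicken stock, so not vegan (and 2 more) — no
F: has shrimp, so not vegetarian; has shrimp, so not vegan (and 2 more) — out
G: has honey, so not vegan — out
H: has soy, so not soy-free — reject
I: has tofu, so not soy-free; has sesame seed, so not sesame-free — no
J: has crab, so not vegetarian; has crab, so not vegan — reject

A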